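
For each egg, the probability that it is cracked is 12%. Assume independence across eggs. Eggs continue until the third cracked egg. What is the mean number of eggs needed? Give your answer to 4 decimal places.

25.0000

Y = total eggs until the third success; negative binomial with r=3, p=0.12.
E[Y] = r / p = 3 / 0.12 = 25.000000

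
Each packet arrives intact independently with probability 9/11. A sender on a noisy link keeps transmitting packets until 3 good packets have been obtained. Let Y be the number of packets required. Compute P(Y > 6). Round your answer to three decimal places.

0.012

Needing more than 6 packets ⇔ fewer than 3 successes in the first 6. With X ~ Binomial(6, 0.818182), P(Y > 6) = P(X ≤ 2).
  k=0: C(6,0)·0.818182^0·0.181818^6 = 0.00004
  k=1: C(6,1)·0.818182^1·0.181818^5 = 0.00098
  k=2: C(6,2)·0.818182^2·0.181818^4 = 0.01097
P(X ≤ 2) = 0.01198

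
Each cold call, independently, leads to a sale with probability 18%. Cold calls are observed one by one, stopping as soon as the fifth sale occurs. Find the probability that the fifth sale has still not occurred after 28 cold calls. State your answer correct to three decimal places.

0.415

Needing more than 28 cold calls ⇔ fewer than 5 successes in the first 28. With X ~ Binomial(28, 0.18), P(Y > 28) = P(X ≤ 4).
  k=0: C(28,0)·0.18^0·0.82^28 = 0.00386
  k=1: C(28,1)·0.18^1·0.82^27 = 0.02374
  k=2: C(28,2)·0.18^2·0.82^26 = 0.07034
  k=3: C(28,3)·0.18^3·0.82^25 = 0.13382
  k=4: C(28,4)·0.18^4·0.82^24 = 0.18359
P(X ≤ 4) = 0.41534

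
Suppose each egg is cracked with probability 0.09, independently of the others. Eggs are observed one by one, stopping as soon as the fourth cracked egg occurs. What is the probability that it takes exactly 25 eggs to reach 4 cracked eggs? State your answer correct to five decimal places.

Y = trial on which the fourth success occurs; negative binomial, r=4, p=0.09.
P(Y=25) = C(24,3) · p^4 · (1−p)^21
= 2024 · 6.561e-05 · 0.138 = 0.0183252

0.01833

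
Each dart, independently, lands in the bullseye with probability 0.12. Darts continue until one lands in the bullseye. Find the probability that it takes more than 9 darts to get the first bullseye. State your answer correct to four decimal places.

Y = number of darts to the first success; geometric, p = 0.12.
P(Y > 9) = P(first 9 all fail) = (1−p)^9 = 0.316478

0.3165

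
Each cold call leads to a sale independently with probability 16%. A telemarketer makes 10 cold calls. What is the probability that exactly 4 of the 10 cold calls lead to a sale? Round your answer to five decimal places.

0.04835

X ~ Binomial(n=10, p=0.16).
P(X=4) = C(10,4) · p^4 · (1−p)^6
= 210 · 0.00065536 · 0.3513 = 0.0483476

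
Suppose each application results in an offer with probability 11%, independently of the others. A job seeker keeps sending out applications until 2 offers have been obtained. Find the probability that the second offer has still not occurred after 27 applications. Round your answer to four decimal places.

Needing more than 27 applications ⇔ fewer than 2 successes in the first 27. With X ~ Binomial(27, 0.11), P(Y > 27) = P(X ≤ 1).
  k=0: C(27,0)·0.11^0·0.89^27 = 0.043006
  k=1: C(27,1)·0.11^1·0.89^26 = 0.143515
P(X ≤ 1) = 0.186521

0.1865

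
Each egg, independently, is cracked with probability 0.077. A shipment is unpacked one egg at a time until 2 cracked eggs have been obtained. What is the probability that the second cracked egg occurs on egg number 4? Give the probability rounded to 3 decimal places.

0.015

Y = trial on which the second success occurs; negative binomial, r=2, p=0.077.
P(Y=4) = C(3,1) · p^2 · (1−p)^2
= 3 · 0.005929 · 0.85193 = 0.01515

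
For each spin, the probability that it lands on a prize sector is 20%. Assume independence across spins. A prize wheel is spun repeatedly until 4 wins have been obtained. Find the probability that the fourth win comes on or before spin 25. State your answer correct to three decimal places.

0.766

Finishing within 25 spins ⇔ at least 4 successes in the first 25. With X ~ Binomial(25, 0.20), P(Y ≤ 25) = 1 − P(X ≤ 3).
  k=0: C(25,0)·0.20^0·0.80^25 = 0.00378
  k=1: C(25,1)·0.20^1·0.80^24 = 0.02361
  k=2: C(25,2)·0.20^2·0.80^23 = 0.07084
  k=3: C(25,3)·0.20^3·0.80^22 = 0.13577
1 − 0.23399 = 0.76601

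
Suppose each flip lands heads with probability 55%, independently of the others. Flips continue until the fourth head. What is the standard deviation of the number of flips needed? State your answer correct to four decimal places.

2.4393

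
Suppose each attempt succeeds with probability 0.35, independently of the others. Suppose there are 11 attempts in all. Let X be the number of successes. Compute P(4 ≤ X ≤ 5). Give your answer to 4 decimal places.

0.4258

X ~ Binomial(11, 0.35); P(4 ≤ X ≤ 5) = Σ C(11,k) p^k (1−p)^(11−k) over k:
  k=4: C(11,4)·0.35^4·0.65^7 = 0.242761
  k=5: C(11,5)·0.35^5·0.65^6 = 0.183005
Total = 0.425766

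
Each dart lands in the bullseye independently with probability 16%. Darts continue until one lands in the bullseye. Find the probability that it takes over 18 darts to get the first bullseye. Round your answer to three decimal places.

0.043

Y = number of darts to the first success; geometric, p = 0.16.
P(Y > 18) = P(first 18 all fail) = (1−p)^18 = 0.04335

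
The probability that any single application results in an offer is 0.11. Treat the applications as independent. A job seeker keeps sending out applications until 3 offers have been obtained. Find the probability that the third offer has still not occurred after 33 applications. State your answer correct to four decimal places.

Needing more than 33 applications ⇔ fewer than 3 successes in the first 33. With X ~ Binomial(33, 0.11), P(Y > 33) = P(X ≤ 2).
  k=0: C(33,0)·0.11^0·0.89^33 = 0.021373
  k=1: C(33,1)·0.11^1·0.89^32 = 0.087174
  k=2: C(33,2)·0.11^2·0.89^31 = 0.172389
P(X ≤ 2) = 0.280936

0.2809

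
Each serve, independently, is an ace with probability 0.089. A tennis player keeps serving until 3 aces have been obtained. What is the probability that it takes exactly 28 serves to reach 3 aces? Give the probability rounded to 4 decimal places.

Y = trial on which the third success occurs; negative binomial, r=3, p=0.089.
P(Y=28) = C(27,2) · p^3 · (1−p)^25
= 351 · 0.00070497 · 0.097266 = 0.024068

0.0241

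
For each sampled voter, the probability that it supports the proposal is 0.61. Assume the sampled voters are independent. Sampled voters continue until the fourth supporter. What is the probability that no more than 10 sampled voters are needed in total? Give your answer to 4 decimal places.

0.9523

Finishing within 10 sampled voters ⇔ at least 4 successes in the first 10. With X ~ Binomial(10, 0.61), P(Y ≤ 10) = 1 − P(X ≤ 3).
  k=0: C(10,0)·0.61^0·0.39^10 = 0.000081
  k=1: C(10,1)·0.61^1·0.39^9 = 0.001273
  k=2: C(10,2)·0.61^2·0.39^8 = 0.008962
  k=3: C(10,3)·0.61^3·0.39^7 = 0.037379
1 − 0.047695 = 0.952305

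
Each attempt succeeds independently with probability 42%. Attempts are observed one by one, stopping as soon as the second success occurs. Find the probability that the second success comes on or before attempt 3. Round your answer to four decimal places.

0.3810

Finishing within 3 attempts ⇔ at least 2 successes in the first 3. With X ~ Binomial(3, 0.42), P(Y ≤ 3) = 1 − P(X ≤ 1).
  k=0: C(3,0)·0.42^0·0.58^3 = 0.195112
  k=1: C(3,1)·0.42^1·0.58^2 = 0.423864
1 − 0.618976 = 0.381024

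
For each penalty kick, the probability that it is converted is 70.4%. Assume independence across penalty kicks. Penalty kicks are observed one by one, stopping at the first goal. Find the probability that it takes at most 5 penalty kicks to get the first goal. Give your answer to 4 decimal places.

0.9977

Y = number of penalty kicks to the first success; geometric, p = 0.704.
P(Y ≤ 5) = 1 − (1−p)^5 = 1 − 0.002272 = 0.997728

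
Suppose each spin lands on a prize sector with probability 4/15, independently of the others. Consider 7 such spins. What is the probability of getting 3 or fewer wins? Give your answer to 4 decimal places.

X ~ Binomial(7, 0.266667); P(X ≤ 3) = Σ C(7,k) p^k (1−p)^(7−k) over k:
  k=0: C(7,0)·0.266667^0·0.733333^7 = 0.114054
  k=1: C(7,1)·0.266667^1·0.733333^6 = 0.290319
  k=2: C(7,2)·0.266667^2·0.733333^5 = 0.316712
  k=3: C(7,3)·0.266667^3·0.733333^4 = 0.191946
Total = 0.913031

0.9130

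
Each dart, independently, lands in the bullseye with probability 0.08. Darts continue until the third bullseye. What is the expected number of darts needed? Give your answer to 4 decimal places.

Y = total darts until the third success; negative binomial with r=3, p=0.08.
E[Y] = r / p = 3 / 0.08 = 37.500000

37.5000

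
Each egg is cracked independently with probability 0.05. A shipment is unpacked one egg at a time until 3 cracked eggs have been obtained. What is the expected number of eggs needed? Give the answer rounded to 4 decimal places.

Y = total eggs until the third success; negative binomial with r=3, p=0.05.
E[Y] = r / p = 3 / 0.05 = 60.000000

60.0000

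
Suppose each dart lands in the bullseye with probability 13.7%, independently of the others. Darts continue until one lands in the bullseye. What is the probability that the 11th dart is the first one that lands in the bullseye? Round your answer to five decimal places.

Geometric (trials to first success), p = 0.137.
P(Y = 11) = (1−p)^10 · p = 0.22914 · 0.137 = 0.0313927

0.03139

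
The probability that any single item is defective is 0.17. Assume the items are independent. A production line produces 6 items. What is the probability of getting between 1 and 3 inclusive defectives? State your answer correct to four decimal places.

0.6637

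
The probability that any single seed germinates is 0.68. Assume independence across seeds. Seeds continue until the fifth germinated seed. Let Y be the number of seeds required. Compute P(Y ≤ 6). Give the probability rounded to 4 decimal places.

0.3780

Finishing within 6 seeds ⇔ at least 5 successes in the first 6. With X ~ Binomial(6, 0.68), P(Y ≤ 6) = 1 − P(X ≤ 4).
  k=0: C(6,0)·0.68^0·0.32^6 = 0.001074
  k=1: C(6,1)·0.68^1·0.32^5 = 0.013690
  k=2: C(6,2)·0.68^2·0.32^4 = 0.072729
  k=3: C(6,3)·0.68^3·0.32^3 = 0.206066
  k=4: C(6,4)·0.68^4·0.32^2 = 0.328418
1 − 0.621977 = 0.378023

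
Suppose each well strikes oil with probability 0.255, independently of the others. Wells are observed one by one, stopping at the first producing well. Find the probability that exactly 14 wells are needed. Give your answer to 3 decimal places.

Geometric (trials to first success), p = 0.255.
P(Y = 14) = (1−p)^13 · p = 0.021779 · 0.255 = 0.00555

0.006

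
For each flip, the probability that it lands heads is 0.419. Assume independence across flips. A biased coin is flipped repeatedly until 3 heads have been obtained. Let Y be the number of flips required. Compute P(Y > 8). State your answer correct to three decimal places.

Needing more than 8 flips ⇔ fewer than 3 successes in the first 8. With X ~ Binomial(8, 0.419), P(Y > 8) = P(X ≤ 2).
  k=0: C(8,0)·0.419^0·0.581^8 = 0.01298
  k=1: C(8,1)·0.419^1·0.581^7 = 0.07491
  k=2: C(8,2)·0.419^2·0.581^6 = 0.18908
P(X ≤ 2) = 0.27697

0.277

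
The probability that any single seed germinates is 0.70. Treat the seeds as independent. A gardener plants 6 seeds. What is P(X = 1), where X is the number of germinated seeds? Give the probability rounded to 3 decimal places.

X ~ Binomial(n=6, p=0.70).
P(X=1) = C(6,1) · p^1 · (1−p)^5
= 6 · 0.7 · 0.00243 = 0.01021

0.010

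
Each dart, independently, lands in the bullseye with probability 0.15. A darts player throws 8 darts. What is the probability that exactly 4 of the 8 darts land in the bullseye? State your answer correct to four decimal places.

0.0185

X ~ Binomial(n=8, p=0.15).
P(X=4) = C(8,4) · p^4 · (1−p)^4
= 70 · 0.00050625 · 0.52201 = 0.018499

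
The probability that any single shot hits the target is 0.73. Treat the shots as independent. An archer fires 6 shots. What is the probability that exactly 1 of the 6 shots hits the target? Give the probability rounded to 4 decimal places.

X ~ Binomial(n=6, p=0.73).
P(X=1) = C(6,1) · p^1 · (1−p)^5
= 6 · 0.73 · 0.0014349 = 0.006285

0.0063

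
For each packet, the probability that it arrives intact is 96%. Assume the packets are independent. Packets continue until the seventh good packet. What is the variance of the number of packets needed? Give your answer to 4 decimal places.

0.3038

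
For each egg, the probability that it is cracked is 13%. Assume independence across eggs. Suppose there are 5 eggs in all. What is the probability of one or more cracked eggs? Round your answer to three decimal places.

0.502

P(at least one) = 1 − P(none) = 1 − (1 − 0.13)^5
= 1 − 0.49842 = 0.50158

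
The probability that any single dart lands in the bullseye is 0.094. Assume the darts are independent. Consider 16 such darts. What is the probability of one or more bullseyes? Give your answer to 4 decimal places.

P(at least one) = 1 − P(none) = 1 − (1 − 0.094)^16
= 1 − 0.206087 = 0.793913

0.7939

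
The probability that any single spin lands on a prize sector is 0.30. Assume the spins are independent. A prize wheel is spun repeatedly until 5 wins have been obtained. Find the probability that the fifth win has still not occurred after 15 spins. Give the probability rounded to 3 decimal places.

0.515

Needing more than 15 spins ⇔ fewer than 5 successes in the first 15. With X ~ Binomial(15, 0.30), P(Y > 15) = P(X ≤ 4).
  k=0: C(15,0)·0.30^0·0.70^15 = 0.00475
  k=1: C(15,1)·0.30^1·0.70^14 = 0.03052
  k=2: C(15,2)·0.30^2·0.70^13 = 0.09156
  k=3: C(15,3)·0.30^3·0.70^12 = 0.17004
  k=4: C(15,4)·0.30^4·0.70^11 = 0.21862
P(X ≤ 4) = 0.51549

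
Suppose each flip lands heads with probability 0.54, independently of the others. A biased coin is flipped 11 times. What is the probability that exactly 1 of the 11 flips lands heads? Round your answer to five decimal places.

X ~ Binomial(n=11, p=0.54).
P(X=1) = C(11,1) · p^1 · (1−p)^10
= 11 · 0.54 · 0.00042421 = 0.0025198

0.00252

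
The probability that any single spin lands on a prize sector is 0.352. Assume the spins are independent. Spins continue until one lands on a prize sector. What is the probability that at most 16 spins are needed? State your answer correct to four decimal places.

0.9990

Y = number of spins to the first success; geometric, p = 0.352.
P(Y ≤ 16) = 1 − (1−p)^16 = 1 − 0.000966 = 0.999034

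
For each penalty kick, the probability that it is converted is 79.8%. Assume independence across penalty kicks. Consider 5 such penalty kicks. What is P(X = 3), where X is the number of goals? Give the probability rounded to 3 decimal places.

X ~ Binomial(n=5, p=0.798).
P(X=3) = C(5,3) · p^3 · (1−p)^2
= 10 · 0.50817 · 0.040804 = 0.20735

0.207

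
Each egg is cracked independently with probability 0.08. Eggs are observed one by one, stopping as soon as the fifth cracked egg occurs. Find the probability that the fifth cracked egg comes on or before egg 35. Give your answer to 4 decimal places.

0.1443

Finishing within 35 eggs ⇔ at least 5 successes in the first 35. With X ~ Binomial(35, 0.08), P(Y ≤ 35) = 1 − P(X ≤ 4).
  k=0: C(35,0)·0.08^0·0.92^35 = 0.054022
  k=1: C(35,1)·0.08^1·0.92^34 = 0.164416
  k=2: C(35,2)·0.08^2·0.92^33 = 0.243050
  k=3: C(35,3)·0.08^3·0.92^32 = 0.232482
  k=4: C(35,4)·0.08^4·0.92^31 = 0.161727
1 − 0.855698 = 0.144302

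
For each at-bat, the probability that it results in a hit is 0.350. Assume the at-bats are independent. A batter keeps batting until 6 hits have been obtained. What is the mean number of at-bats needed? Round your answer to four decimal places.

Y = total at-bats until the sixth success; negative binomial with r=6, p=0.35.
E[Y] = r / p = 6 / 0.35 = 17.142857

17.1429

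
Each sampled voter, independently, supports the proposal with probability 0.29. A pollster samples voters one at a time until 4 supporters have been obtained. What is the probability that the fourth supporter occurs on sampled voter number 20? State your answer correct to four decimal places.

0.0286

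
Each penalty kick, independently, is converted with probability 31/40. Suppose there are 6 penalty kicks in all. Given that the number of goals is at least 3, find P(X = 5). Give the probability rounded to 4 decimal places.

0.3875

X ~ Binomial(6, 0.775). Want P(X=5 | X≥3) = P(X=5) / P(X≥3).
P(X=5) = C(6,5)·0.775^5·0.225^1 = 0.377435
P(X≥3) = 1 − 0.000130 − 0.002681 − 0.023090 = 0.974099
Ratio = 0.377435 / 0.974099 = 0.387471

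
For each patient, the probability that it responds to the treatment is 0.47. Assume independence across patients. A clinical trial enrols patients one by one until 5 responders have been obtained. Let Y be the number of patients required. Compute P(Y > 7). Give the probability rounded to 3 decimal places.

Needing more than 7 patients ⇔ fewer than 5 successes in the first 7. With X ~ Binomial(7, 0.47), P(Y > 7) = P(X ≤ 4).
  k=0: C(7,0)·0.47^0·0.53^7 = 0.01175
  k=1: C(7,1)·0.47^1·0.53^6 = 0.07292
  k=2: C(7,2)·0.47^2·0.53^5 = 0.19400
  k=3: C(7,3)·0.47^3·0.53^4 = 0.28672
  k=4: C(7,4)·0.47^4·0.53^3 = 0.25427
P(X ≤ 4) = 0.81965

0.820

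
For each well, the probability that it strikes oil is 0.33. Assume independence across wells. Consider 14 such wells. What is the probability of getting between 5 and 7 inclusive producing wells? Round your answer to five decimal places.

0.45929

X ~ Binomial(14, 0.33); P(5 ≤ X ≤ 7) = Σ C(14,k) p^k (1−p)^(14−k) over k:
  k=5: C(14,5)·0.33^5·0.67^9 = 0.2131606
  k=6: C(14,6)·0.33^6·0.67^8 = 0.1574843
  k=7: C(14,7)·0.33^7·0.67^7 = 0.0886479
Total = 0.4592929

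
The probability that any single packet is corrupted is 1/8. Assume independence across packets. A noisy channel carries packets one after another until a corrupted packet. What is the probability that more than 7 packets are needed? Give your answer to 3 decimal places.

0.393

Y = number of packets to the first success; geometric, p = 0.125.
P(Y > 7) = P(first 7 all fail) = (1−p)^7 = 0.39270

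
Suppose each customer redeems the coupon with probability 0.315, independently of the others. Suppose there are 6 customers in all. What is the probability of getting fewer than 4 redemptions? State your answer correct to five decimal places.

0.91698

X ~ Binomial(6, 0.315); P(X ≤ 3) = Σ C(6,k) p^k (1−p)^(6−k) over k:
  k=0: C(6,0)·0.315^0·0.685^6 = 0.1033103
  k=1: C(6,1)·0.315^1·0.685^5 = 0.2850458
  k=2: C(6,2)·0.315^2·0.685^4 = 0.3276987
  k=3: C(6,3)·0.315^3·0.685^3 = 0.2009247
Total = 0.9169794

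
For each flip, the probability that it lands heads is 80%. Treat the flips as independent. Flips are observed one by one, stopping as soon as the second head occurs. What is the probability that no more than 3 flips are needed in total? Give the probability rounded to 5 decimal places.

0.89600

Finishing within 3 flips ⇔ at least 2 successes in the first 3. With X ~ Binomial(3, 0.80), P(Y ≤ 3) = 1 − P(X ≤ 1).
  k=0: C(3,0)·0.80^0·0.20^3 = 0.0080000
  k=1: C(3,1)·0.80^1·0.20^2 = 0.0960000
1 − 0.1040000 = 0.8960000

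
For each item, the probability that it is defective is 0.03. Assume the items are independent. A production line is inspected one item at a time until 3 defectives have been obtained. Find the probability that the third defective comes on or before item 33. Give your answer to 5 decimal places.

0.07564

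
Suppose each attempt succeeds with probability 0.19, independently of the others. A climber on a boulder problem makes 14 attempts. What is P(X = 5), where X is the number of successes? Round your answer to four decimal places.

0.0744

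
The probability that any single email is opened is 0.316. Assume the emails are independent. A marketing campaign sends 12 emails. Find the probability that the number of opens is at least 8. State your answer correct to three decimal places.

X ~ Binomial(12, 0.316); P(X ≥ 8) = Σ C(12,k) p^k (1−p)^(12−k) over k:
  k=8: C(12,8)·0.316^8·0.684^4 = 0.01077
  k=9: C(12,9)·0.316^9·0.684^3 = 0.00221
  k=10: C(12,10)·0.316^10·0.684^2 = 0.00031
  k=11: C(12,11)·0.316^11·0.684^1 = 0.00003
  k=12: C(12,12)·0.316^12·0.684^0 = 0.00000
Total = 0.01332

0.013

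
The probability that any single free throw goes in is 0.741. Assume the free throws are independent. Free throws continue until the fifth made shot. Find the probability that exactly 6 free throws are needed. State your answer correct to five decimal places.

0.28931

Y = trial on which the fifth success occurs; negative binomial, r=5, p=0.741.
P(Y=6) = C(5,4) · p^5 · (1−p)^1
= 5 · 0.2234 · 0.259 = 0.2893082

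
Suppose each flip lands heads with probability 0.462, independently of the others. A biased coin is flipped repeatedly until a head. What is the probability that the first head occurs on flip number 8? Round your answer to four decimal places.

Geometric (trials to first success), p = 0.462.
P(Y = 8) = (1−p)^7 · p = 0.013046 · 0.462 = 0.006027

0.0060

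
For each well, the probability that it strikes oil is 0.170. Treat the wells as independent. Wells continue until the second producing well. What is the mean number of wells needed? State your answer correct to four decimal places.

11.7647

Y = total wells until the second success; negative binomial with r=2, p=0.17.
E[Y] = r / p = 2 / 0.17 = 11.764706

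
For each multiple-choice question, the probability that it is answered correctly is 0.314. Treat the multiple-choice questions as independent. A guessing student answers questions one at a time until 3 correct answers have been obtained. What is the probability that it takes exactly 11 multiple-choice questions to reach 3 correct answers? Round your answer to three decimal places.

0.068

Y = trial on which the third success occurs; negative binomial, r=3, p=0.314.
P(Y=11) = C(10,2) · p^3 · (1−p)^8
= 45 · 0.030959 · 0.049045 = 0.06833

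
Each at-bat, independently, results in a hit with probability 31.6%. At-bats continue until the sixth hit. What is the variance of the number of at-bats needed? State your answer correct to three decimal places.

41.099

Y = total at-bats until the sixth success; negative binomial with r=6, p=0.316.
Var(Y) = r(1−p)/p² = 6·0.684 / 0.316² = 41.09918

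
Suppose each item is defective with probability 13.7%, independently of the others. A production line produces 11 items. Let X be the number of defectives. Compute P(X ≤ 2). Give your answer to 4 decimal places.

0.8172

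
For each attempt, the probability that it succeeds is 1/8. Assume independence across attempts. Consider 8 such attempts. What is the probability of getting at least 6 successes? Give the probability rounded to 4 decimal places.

X ~ Binomial(8, 0.125); P(X ≥ 6) = Σ C(8,k) p^k (1−p)^(8−k) over k:
  k=6: C(8,6)·0.125^6·0.875^2 = 0.000082
  k=7: C(8,7)·0.125^7·0.875^1 = 0.000003
  k=8: C(8,8)·0.125^8·0.875^0 = 0.000000
Total = 0.000085

0.0001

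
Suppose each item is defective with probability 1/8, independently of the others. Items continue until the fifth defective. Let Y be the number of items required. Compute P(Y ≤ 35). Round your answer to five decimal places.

Finishing within 35 items ⇔ at least 5 successes in the first 35. With X ~ Binomial(35, 0.125), P(Y ≤ 35) = 1 − P(X ≤ 4).
  k=0: C(35,0)·0.125^0·0.875^35 = 0.0093386
  k=1: C(35,1)·0.125^1·0.875^34 = 0.0466930
  k=2: C(35,2)·0.125^2·0.875^33 = 0.1133973
  k=3: C(35,3)·0.125^3·0.875^32 = 0.1781958
  k=4: C(35,4)·0.125^4·0.875^31 = 0.2036523
1 − 0.5512770 = 0.4487230

0.44872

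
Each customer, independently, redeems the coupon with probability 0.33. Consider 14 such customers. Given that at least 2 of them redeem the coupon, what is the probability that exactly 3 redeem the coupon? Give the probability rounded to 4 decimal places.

0.1645

X ~ Binomial(14, 0.33). Want P(X=3 | X≥2) = P(X=3) / P(X≥2).
P(X=3) = C(14,3)·0.33^3·0.67^11 = 0.159759
P(X≥2) = 1 − 0.003673 − 0.025329 = 0.970998
Ratio = 0.159759 / 0.970998 = 0.164531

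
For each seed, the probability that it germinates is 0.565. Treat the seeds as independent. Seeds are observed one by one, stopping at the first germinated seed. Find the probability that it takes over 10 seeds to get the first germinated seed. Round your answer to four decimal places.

0.0002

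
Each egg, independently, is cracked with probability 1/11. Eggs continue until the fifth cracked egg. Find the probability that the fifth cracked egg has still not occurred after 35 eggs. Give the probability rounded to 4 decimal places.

0.7911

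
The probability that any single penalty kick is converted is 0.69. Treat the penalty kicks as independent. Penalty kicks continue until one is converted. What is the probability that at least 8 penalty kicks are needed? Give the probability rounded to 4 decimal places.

Y = number of penalty kicks to the first success; geometric, p = 0.69.
P(Y > 7) = P(first 7 all fail) = (1−p)^7 = 0.000275

0.0003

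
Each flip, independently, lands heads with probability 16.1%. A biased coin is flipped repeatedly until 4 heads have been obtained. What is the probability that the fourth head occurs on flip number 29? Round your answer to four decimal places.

0.0273

Y = trial on which the fourth success occurs; negative binomial, r=4, p=0.161.
P(Y=29) = C(28,3) · p^4 · (1−p)^25
= 3276 · 0.0006719 · 0.012418 = 0.027334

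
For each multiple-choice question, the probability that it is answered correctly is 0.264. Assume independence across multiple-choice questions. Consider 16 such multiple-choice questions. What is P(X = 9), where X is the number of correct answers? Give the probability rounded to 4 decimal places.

0.0083

X ~ Binomial(n=16, p=0.264).
P(X=9) = C(16,9) · p^9 · (1−p)^7
= 11440 · 6.2292e-06 · 0.11699 = 0.008337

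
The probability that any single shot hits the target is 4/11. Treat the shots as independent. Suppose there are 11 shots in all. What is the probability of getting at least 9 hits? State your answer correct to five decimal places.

X ~ Binomial(11, 0.363636); P(X ≥ 9) = Σ C(11,k) p^k (1−p)^(11−k) over k:
  k=9: C(11,9)·0.363636^9·0.636364^2 = 0.0024762
  k=10: C(11,10)·0.363636^10·0.636364^1 = 0.0002830
  k=11: C(11,11)·0.363636^11·0.636364^0 = 0.0000147
Total = 0.0027739

0.00277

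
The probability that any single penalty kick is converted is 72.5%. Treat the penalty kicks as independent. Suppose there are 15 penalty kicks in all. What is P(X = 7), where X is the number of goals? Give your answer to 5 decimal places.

0.02216

X ~ Binomial(n=15, p=0.725).
P(X=7) = C(15,7) · p^7 · (1−p)^8
= 6435 · 0.10528 · 3.2709e-05 = 0.0221603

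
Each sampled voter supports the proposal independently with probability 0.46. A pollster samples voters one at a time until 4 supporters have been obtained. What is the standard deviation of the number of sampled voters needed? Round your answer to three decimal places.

Y = total sampled voters until the fourth success; negative binomial with r=4, p=0.46.
SD(Y) = √[r(1−p)/p²] = √(10.20794) = 3.19499

3.195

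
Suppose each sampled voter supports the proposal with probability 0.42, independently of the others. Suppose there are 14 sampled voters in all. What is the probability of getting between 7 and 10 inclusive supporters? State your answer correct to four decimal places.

X ~ Binomial(14, 0.42); P(7 ≤ X ≤ 10) = Σ C(14,k) p^k (1−p)^(14−k) over k:
  k=7: C(14,7)·0.42^7·0.58^7 = 0.174698
  k=8: C(14,8)·0.42^8·0.58^6 = 0.110692
  k=9: C(14,9)·0.42^9·0.58^5 = 0.053438
  k=10: C(14,10)·0.42^10·0.58^4 = 0.019348
Total = 0.358176

0.3582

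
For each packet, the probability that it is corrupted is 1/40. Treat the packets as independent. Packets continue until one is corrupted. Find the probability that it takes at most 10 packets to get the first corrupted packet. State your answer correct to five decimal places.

0.22367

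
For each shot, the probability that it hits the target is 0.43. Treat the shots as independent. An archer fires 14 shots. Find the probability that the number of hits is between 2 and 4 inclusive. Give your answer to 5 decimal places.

X ~ Binomial(14, 0.43); P(2 ≤ X ≤ 4) = Σ C(14,k) p^k (1−p)^(14−k) over k:
  k=2: C(14,2)·0.43^2·0.57^12 = 0.0197914
  k=3: C(14,3)·0.43^3·0.57^11 = 0.0597214
  k=4: C(14,4)·0.43^4·0.57^10 = 0.1238958
Total = 0.2034086

0.20341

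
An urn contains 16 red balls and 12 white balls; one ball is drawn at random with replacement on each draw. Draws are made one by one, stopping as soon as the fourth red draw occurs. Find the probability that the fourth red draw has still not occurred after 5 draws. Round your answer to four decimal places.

0.7106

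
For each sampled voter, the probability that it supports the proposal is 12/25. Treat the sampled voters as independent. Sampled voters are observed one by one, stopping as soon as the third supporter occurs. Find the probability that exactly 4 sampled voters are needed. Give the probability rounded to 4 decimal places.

0.1725

Y = trial on which the third success occurs; negative binomial, r=3, p=0.48.
P(Y=4) = C(3,2) · p^3 · (1−p)^1
= 3 · 0.11059 · 0.52 = 0.172524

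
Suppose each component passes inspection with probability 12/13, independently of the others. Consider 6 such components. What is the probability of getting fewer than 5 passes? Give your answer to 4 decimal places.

0.0721

X ~ Binomial(6, 0.923077); P(X ≤ 4) = Σ C(6,k) p^k (1−p)^(6−k) over k:
  k=0: C(6,0)·0.923077^0·0.076923^6 = 0.000000
  k=1: C(6,1)·0.923077^1·0.076923^5 = 0.000015
  k=2: C(6,2)·0.923077^2·0.076923^4 = 0.000448
  k=3: C(6,3)·0.923077^3·0.076923^3 = 0.007160
  k=4: C(6,4)·0.923077^4·0.076923^2 = 0.064440
Total = 0.072063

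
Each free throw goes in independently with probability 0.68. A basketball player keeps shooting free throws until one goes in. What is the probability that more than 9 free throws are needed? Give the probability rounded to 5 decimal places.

Y = number of free throws to the first success; geometric, p = 0.68.
P(Y > 9) = P(first 9 all fail) = (1−p)^9 = 0.0000352

0.00004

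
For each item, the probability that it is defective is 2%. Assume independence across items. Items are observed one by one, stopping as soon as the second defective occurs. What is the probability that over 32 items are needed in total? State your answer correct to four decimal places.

Needing more than 32 items ⇔ fewer than 2 successes in the first 32. With X ~ Binomial(32, 0.02), P(Y > 32) = P(X ≤ 1).
  k=0: C(32,0)·0.02^0·0.98^32 = 0.523883
  k=1: C(32,1)·0.02^1·0.98^31 = 0.342128
P(X ≤ 1) = 0.866011

0.8660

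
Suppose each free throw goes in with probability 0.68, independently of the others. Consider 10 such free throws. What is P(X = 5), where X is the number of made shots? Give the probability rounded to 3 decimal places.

0.123

X ~ Binomial(n=10, p=0.68).
P(X=5) = C(10,5) · p^5 · (1−p)^5
= 252 · 0.14539 · 0.0033554 = 0.12294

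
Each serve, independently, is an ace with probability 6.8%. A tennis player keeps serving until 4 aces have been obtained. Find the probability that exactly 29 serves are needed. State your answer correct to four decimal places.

Y = trial on which the fourth success occurs; negative binomial, r=4, p=0.068.
P(Y=29) = C(28,3) · p^4 · (1−p)^25
= 3276 · 2.1381e-05 · 0.17195 = 0.012044

0.0120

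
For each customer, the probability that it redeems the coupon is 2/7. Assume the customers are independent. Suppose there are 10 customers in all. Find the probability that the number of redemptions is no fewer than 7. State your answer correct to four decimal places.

X ~ Binomial(10, 0.285714); P(X ≥ 7) = Σ C(10,k) p^k (1−p)^(10−k) over k:
  k=7: C(10,7)·0.285714^7·0.714286^3 = 0.006797
  k=8: C(10,8)·0.285714^8·0.714286^2 = 0.001020
  k=9: C(10,9)·0.285714^9·0.714286^1 = 0.000091
  k=10: C(10,10)·0.285714^10·0.714286^0 = 0.000004
Total = 0.007911

0.0079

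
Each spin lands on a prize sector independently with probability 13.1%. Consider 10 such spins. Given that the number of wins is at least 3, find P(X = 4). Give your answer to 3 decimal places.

0.200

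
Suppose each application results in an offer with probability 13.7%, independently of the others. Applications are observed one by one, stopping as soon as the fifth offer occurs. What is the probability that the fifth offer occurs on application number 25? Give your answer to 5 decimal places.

Y = trial on which the fifth success occurs; negative binomial, r=5, p=0.137.
P(Y=25) = C(24,4) · p^5 · (1−p)^20
= 10626 · 4.8262e-05 · 0.052507 = 0.0269270

0.02693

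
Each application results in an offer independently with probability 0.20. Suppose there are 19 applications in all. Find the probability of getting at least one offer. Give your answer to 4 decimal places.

P(at least one) = 1 − P(none) = 1 − (1 − 0.20)^19
= 1 − 0.014412 = 0.985588

0.9856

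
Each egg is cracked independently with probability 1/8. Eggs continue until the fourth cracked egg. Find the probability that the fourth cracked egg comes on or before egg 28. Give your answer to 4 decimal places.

Finishing within 28 eggs ⇔ at least 4 successes in the first 28. With X ~ Binomial(28, 0.125), P(Y ≤ 28) = 1 − P(X ≤ 3).
  k=0: C(28,0)·0.125^0·0.875^28 = 0.023781
  k=1: C(28,1)·0.125^1·0.875^27 = 0.095123
  k=2: C(28,2)·0.125^2·0.875^26 = 0.183451
  k=3: C(28,3)·0.125^3·0.875^25 = 0.227130
1 − 0.529486 = 0.470514

0.4705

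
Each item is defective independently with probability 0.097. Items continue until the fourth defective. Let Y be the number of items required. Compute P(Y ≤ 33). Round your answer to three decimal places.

Finishing within 33 items ⇔ at least 4 successes in the first 33. With X ~ Binomial(33, 0.097), P(Y ≤ 33) = 1 − P(X ≤ 3).
  k=0: C(33,0)·0.097^0·0.903^33 = 0.03449
  k=1: C(33,1)·0.097^1·0.903^32 = 0.12226
  k=2: C(33,2)·0.097^2·0.903^31 = 0.21013
  k=3: C(33,3)·0.097^3·0.903^30 = 0.23325
1 − 0.60014 = 0.39986

0.400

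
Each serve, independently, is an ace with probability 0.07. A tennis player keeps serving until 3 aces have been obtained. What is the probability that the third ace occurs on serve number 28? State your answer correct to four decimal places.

0.0196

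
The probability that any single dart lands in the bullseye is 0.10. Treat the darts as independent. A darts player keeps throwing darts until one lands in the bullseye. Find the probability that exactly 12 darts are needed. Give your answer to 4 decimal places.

0.0314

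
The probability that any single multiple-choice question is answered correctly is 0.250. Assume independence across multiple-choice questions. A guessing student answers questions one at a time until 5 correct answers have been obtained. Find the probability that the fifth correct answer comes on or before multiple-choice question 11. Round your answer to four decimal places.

0.1146

Finishing within 11 multiple-choice questions ⇔ at least 5 successes in the first 11. With X ~ Binomial(11, 0.25), P(Y ≤ 11) = 1 − P(X ≤ 4).
  k=0: C(11,0)·0.25^0·0.75^11 = 0.042235
  k=1: C(11,1)·0.25^1·0.75^10 = 0.154862
  k=2: C(11,2)·0.25^2·0.75^9 = 0.258104
  k=3: C(11,3)·0.25^3·0.75^8 = 0.258104
  k=4: C(11,4)·0.25^4·0.75^7 = 0.172069
1 − 0.885374 = 0.114626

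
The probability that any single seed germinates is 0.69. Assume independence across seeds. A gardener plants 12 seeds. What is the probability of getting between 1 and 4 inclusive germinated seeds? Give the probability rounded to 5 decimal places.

0.01176

X ~ Binomial(12, 0.69); P(1 ≤ X ≤ 4) = Σ C(12,k) p^k (1−p)^(12−k) over k:
  k=1: C(12,1)·0.69^1·0.31^11 = 0.0000210
  k=2: C(12,2)·0.69^2·0.31^10 = 0.0002575
  k=3: C(12,3)·0.69^3·0.31^9 = 0.0019108
  k=4: C(12,4)·0.69^4·0.31^8 = 0.0095696
Total = 0.0117591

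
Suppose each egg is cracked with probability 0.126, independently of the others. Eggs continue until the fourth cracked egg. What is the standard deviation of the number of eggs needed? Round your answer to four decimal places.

Y = total eggs until the fourth success; negative binomial with r=4, p=0.126.
SD(Y) = √[r(1−p)/p²] = √(220.206601) = 14.839360

14.8394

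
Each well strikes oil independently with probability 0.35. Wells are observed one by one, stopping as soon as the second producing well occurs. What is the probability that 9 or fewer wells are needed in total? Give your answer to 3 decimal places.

0.879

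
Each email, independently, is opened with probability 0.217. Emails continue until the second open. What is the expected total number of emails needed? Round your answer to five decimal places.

Y = total emails until the second success; negative binomial with r=2, p=0.217.
E[Y] = r / p = 2 / 0.217 = 9.2165899

9.21659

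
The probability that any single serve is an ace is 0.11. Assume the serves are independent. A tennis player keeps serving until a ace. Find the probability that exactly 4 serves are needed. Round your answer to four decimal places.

Geometric (trials to first success), p = 0.11.
P(Y = 4) = (1−p)^3 · p = 0.70497 · 0.11 = 0.077547

0.0775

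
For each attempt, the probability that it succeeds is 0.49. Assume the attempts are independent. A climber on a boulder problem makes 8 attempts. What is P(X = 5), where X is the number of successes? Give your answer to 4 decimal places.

0.2098

X ~ Binomial(n=8, p=0.49).
P(X=5) = C(8,5) · p^5 · (1−p)^3
= 56 · 0.028248 · 0.13265 = 0.209835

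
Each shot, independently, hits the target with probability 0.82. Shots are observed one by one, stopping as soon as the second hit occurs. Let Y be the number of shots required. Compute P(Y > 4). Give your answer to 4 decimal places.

Needing more than 4 shots ⇔ fewer than 2 successes in the first 4. With X ~ Binomial(4, 0.82), P(Y > 4) = P(X ≤ 1).
  k=0: C(4,0)·0.82^0·0.18^4 = 0.001050
  k=1: C(4,1)·0.82^1·0.18^3 = 0.019129
P(X ≤ 1) = 0.020179

0.0202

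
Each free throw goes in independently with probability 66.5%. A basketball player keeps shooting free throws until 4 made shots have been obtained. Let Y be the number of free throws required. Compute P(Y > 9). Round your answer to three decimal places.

Needing more than 9 free throws ⇔ fewer than 4 successes in the first 9. With X ~ Binomial(9, 0.665), P(Y > 9) = P(X ≤ 3).
  k=0: C(9,0)·0.665^0·0.335^9 = 0.00005
  k=1: C(9,1)·0.665^1·0.335^8 = 0.00095
  k=2: C(9,2)·0.665^2·0.335^7 = 0.00754
  k=3: C(9,3)·0.665^3·0.335^6 = 0.03492
P(X ≤ 3) = 0.04346

0.043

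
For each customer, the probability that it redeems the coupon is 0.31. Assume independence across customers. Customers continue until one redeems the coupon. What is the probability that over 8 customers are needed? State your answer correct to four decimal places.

Y = number of customers to the first success; geometric, p = 0.31.
P(Y > 8) = P(first 8 all fail) = (1−p)^8 = 0.051380

0.0514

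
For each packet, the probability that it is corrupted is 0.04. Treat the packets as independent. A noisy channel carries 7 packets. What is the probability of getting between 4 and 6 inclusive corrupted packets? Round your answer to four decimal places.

0.0001

X ~ Binomial(7, 0.04); P(4 ≤ X ≤ 6) = Σ C(7,k) p^k (1−p)^(7−k) over k:
  k=4: C(7,4)·0.04^4·0.96^3 = 0.000079
  k=5: C(7,5)·0.04^5·0.96^2 = 0.000002
  k=6: C(7,6)·0.04^6·0.96^1 = 0.000000
Total = 0.000081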